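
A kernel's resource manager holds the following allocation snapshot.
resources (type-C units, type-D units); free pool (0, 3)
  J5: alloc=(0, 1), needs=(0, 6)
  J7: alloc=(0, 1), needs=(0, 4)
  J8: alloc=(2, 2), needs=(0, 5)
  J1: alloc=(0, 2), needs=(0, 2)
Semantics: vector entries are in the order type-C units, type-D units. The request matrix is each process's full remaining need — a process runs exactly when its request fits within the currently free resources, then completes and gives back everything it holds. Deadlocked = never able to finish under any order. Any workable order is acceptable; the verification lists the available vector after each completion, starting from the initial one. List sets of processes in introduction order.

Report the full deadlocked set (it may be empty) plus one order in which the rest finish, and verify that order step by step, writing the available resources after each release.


The deadlocked set is empty.
Key observation: J1 fits the free pool immediately, and its release cascades until everyone finishes.
A valid finishing order for the others: J1, J7, J8, J5. Walking it through:
  pool = (0, 3)
  J1 needs (0, 2) <= (0, 3) -> finishes; pool += (0, 2) = (0, 5)
  J7 needs (0, 4) <= (0, 5) -> finishes; pool += (0, 1) = (0, 6)
  J8 needs (0, 5) <= (0, 6) -> finishes; pool += (2, 2) = (2, 8)
  J5 needs (0, 6) <= (2, 8) -> finishes; pool += (0, 1) = (2, 9)


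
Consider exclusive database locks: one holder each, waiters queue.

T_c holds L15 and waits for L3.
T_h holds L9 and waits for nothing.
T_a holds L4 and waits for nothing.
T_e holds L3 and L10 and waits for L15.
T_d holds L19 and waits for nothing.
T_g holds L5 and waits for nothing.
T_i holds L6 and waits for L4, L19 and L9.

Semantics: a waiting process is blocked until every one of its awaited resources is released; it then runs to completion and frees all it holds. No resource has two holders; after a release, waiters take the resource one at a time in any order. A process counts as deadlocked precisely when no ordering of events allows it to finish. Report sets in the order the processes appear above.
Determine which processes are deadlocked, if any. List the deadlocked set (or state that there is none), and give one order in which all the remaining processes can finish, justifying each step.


Deadlocked set: T_c and T_e.
Key observation: the cycle T_c -> T_e -> T_c can never break — each member waits on the next; no other process is dragged down with it.
The rest can finish in the order T_a, T_h, T_d, T_g, T_i.
Walking it through:
  T_a waits on nothing -> runs at once and releases L4
  T_h waits on nothing -> runs at once and releases L9
  T_d waits on nothing -> runs at once and releases L19
  T_g waits on nothing -> runs at once and releases L5
  run T_i (all its waits — L4, L19 and L9 — are resolved); releases L6


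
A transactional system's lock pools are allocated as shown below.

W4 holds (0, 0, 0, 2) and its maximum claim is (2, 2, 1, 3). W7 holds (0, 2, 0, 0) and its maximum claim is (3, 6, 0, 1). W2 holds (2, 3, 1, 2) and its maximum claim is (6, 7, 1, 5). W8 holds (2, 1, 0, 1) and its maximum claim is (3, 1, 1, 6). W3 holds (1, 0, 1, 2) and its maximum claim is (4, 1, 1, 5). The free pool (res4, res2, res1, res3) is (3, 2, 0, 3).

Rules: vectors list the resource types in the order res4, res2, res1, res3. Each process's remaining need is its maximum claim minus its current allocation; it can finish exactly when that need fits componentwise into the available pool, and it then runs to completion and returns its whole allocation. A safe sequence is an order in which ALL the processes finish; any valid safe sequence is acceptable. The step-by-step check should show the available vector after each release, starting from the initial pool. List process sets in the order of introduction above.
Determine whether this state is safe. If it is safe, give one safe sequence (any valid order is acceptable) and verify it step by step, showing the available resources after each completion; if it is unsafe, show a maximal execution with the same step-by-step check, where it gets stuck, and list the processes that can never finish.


UNSAFE.
Key observation: once W3, W8, W4 finish, the pool peaks at (6, 3, 1, 8) — and every remaining process still needs more res2 than that.
A maximal execution: W3, W8, W4 — then nothing else fits. Walking it through:
  pool = (3, 2, 0, 3)
  W3: need (3, 1, 0, 3) fits (3, 2, 0, 3); releases (1, 0, 1, 2), pool now (4, 2, 1, 5)
  W8: need (1, 0, 1, 5) fits (4, 2, 1, 5); releases (2, 1, 0, 1), pool now (6, 3, 1, 6)
  W4: need (2, 2, 1, 1) fits (6, 3, 1, 6); releases (0, 0, 0, 2), pool now (6, 3, 1, 8)
  W7 still needs (3, 4, 0, 1) but only (6, 3, 1, 8) is free — short on res2
  W2 still needs (4, 4, 0, 3) but only (6, 3, 1, 8) is free — short on res2
Never able to finish: W7 and W2.


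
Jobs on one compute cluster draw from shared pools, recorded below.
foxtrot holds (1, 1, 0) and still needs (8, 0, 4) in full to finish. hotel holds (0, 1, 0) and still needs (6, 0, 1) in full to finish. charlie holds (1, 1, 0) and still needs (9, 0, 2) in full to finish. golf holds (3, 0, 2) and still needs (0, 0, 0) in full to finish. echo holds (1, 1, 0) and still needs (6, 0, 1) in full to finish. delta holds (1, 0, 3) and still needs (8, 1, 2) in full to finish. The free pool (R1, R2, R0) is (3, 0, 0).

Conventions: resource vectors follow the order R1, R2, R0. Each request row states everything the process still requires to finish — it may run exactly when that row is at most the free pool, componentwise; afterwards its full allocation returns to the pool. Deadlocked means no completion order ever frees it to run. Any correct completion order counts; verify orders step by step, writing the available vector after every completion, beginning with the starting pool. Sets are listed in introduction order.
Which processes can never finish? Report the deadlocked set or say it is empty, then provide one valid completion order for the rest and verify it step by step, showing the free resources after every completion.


The deadlocked set is foxtrot, charlie and delta.
Key observation: R1 is the bottleneck — with golf, echo, hotel done the pool holds (7, 2, 2), short of every remaining need.
The rest can finish in the order golf, echo, hotel. Verifying each step:
  pool = (3, 0, 0)
  golf needs (0, 0, 0) <= (3, 0, 0) -> finishes; pool += (3, 0, 2) = (6, 0, 2)
  echo needs (6, 0, 1) <= (6, 0, 2) -> finishes; pool += (1, 1, 0) = (7, 1, 2)
  hotel needs (6, 0, 1) <= (7, 1, 2) -> finishes; pool += (0, 1, 0) = (7, 2, 2)
None of the blocked processes ever fits:
  foxtrot still needs (8, 0, 4) but only (7, 2, 2) is free — short on R1 and R0
  charlie still needs (9, 0, 2) but only (7, 2, 2) is free — short on R1
  delta still needs (8, 1, 2) but only (7, 2, 2) is free — short on R1


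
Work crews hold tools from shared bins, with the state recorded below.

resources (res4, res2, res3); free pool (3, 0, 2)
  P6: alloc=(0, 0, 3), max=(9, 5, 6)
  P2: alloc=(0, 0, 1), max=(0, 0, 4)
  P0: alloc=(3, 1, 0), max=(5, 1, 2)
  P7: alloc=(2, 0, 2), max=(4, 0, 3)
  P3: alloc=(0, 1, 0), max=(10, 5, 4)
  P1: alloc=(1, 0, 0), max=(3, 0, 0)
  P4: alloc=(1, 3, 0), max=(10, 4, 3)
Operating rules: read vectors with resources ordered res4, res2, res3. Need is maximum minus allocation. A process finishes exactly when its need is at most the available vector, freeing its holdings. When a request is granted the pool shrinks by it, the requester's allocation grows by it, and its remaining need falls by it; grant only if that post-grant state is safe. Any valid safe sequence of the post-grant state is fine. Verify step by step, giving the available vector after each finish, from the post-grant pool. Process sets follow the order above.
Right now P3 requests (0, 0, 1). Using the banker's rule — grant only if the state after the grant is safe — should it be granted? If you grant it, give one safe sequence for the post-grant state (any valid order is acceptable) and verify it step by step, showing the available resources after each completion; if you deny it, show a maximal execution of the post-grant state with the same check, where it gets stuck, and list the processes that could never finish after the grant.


GRANT. The post-grant state is safe; one safe sequence: P1, P7, P0, P4, P2, P3, P6.
Key observation: (3, 0, 1) free after granting still covers P1 first, and each release covers the next.
Check on the post-grant state, step by step:
  pool = (3, 0, 1)
  P1 needs (2, 0, 0) <= (3, 0, 1) -> finishes; pool += (1, 0, 0) = (4, 0, 1)
  P7 needs (2, 0, 1) <= (4, 0, 1) -> finishes; pool += (2, 0, 2) = (6, 0, 3)
  P0 needs (2, 0, 2) <= (6, 0, 3) -> finishes; pool += (3, 1, 0) = (9, 1, 3)
  P4 needs (9, 1, 3) <= (9, 1, 3) -> finishes; pool += (1, 3, 0) = (10, 4, 3)
  P2 needs (0, 0, 3) <= (10, 4, 3) -> finishes; pool += (0, 0, 1) = (10, 4, 4)
  P3 needs (10, 4, 3) <= (10, 4, 4) -> finishes; pool += (0, 1, 1) = (10, 5, 5)
  P6 needs (9, 5, 3) <= (10, 5, 5) -> finishes; pool += (0, 0, 3) = (10, 5, 8)


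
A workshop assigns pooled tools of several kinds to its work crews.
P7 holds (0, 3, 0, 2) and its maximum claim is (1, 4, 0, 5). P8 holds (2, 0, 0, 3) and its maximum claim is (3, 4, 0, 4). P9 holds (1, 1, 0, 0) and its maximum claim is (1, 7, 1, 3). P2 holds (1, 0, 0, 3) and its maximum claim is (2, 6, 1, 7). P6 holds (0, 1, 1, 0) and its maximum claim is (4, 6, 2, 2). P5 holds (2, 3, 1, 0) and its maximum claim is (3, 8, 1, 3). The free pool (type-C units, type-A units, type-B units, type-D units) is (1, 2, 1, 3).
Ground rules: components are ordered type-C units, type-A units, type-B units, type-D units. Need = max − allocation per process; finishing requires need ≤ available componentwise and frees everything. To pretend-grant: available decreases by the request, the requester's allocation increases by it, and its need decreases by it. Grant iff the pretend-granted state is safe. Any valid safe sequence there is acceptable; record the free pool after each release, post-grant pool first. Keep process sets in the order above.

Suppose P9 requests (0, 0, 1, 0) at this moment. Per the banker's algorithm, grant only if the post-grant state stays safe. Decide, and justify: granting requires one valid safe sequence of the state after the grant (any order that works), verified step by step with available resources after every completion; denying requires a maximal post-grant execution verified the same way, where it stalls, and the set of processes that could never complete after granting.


GRANT — the state after the grant stays safe, e.g. via P7, P5, P9, P2, P8, P6.
Key observation: post-grant, (1, 2, 0, 3) remains, and an order beginning with P7 completes everyone.
Check on the post-grant state, step by step:
  pool = (1, 2, 0, 3)
  run P7 (needs (1, 1, 0, 3), free (1, 2, 0, 3)); after release of (0, 3, 0, 2) the pool is (1, 5, 0, 5)
  run P5 (needs (1, 5, 0, 3), free (1, 5, 0, 5)); after release of (2, 3, 1, 0) the pool is (3, 8, 1, 5)
  run P9 (needs (0, 6, 0, 3), free (3, 8, 1, 5)); after release of (1, 1, 1, 0) the pool is (4, 9, 2, 5)
  run P2 (needs (1, 6, 1, 4), free (4, 9, 2, 5)); after release of (1, 0, 0, 3) the pool is (5, 9, 2, 8)
  run P8 (needs (1, 4, 0, 1), free (5, 9, 2, 8)); after release of (2, 0, 0, 3) the pool is (7, 9, 2, 11)
  run P6 (needs (4, 5, 1, 2), free (7, 9, 2, 11)); after release of (0, 1, 1, 0) the pool is (7, 10, 3, 11)


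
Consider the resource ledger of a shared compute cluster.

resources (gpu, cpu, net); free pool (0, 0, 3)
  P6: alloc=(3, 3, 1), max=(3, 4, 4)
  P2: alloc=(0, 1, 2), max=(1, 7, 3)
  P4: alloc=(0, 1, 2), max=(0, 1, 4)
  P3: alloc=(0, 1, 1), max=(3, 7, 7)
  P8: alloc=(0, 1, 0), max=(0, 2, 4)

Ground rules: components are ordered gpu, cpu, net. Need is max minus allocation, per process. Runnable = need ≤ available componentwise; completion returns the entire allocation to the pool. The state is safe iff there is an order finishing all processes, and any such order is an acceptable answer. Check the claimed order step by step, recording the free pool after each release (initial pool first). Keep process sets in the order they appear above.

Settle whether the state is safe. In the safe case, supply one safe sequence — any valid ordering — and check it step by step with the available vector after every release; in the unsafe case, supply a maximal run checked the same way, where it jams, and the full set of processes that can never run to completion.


UNSAFE — no complete ordering exists.
Key observation: the wall is cpu: completing P4, P6, P8 brings the pool only to (3, 5, 6), and all the rest need more.
Going as far as possible: P4, P6, P8; after that, nothing fits. Verifying each step:
  pool = (0, 0, 3)
  P4 needs (0, 0, 2) <= (0, 0, 3) -> finishes; pool += (0, 1, 2) = (0, 1, 5)
  P6 needs (0, 1, 3) <= (0, 1, 5) -> finishes; pool += (3, 3, 1) = (3, 4, 6)
  P8 needs (0, 1, 4) <= (3, 4, 6) -> finishes; pool += (0, 1, 0) = (3, 5, 6)
  blocked: P2 wants (1, 6, 1), pool (3, 5, 6) — not enough cpu
  blocked: P3 wants (3, 6, 6), pool (3, 5, 6) — not enough cpu
Permanently blocked: P2 and P3.


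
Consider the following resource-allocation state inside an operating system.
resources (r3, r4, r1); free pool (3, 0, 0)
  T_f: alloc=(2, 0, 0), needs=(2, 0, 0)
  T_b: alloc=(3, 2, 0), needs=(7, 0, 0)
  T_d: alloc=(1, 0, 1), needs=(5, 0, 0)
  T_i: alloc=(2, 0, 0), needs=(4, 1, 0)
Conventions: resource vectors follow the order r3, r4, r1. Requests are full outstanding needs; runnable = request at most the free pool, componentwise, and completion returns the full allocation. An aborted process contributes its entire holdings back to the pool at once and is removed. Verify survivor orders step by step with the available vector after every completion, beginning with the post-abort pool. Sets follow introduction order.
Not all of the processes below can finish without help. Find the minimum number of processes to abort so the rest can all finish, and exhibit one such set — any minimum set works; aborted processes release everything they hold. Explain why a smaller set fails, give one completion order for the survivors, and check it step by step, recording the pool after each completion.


Abort T_b.
Key observation: T_i had no path to completion before; after the abort of T_b ((3, 2, 0) returned), step 1 is where it fits.
Why nothing smaller works: aborting no one leaves the state deadlocked as given.
Survivors finish in the order: T_i, T_d, T_f. Walking it through (pool after the aborts first):
  pool = (6, 2, 0)
  T_i: need (4, 1, 0) fits (6, 2, 0); releases (2, 0, 0), pool now (8, 2, 0)
  T_d: need (5, 0, 0) fits (8, 2, 0); releases (1, 0, 1), pool now (9, 2, 1)
  T_f: need (2, 0, 0) fits (9, 2, 1); releases (2, 0, 0), pool now (11, 2, 1)


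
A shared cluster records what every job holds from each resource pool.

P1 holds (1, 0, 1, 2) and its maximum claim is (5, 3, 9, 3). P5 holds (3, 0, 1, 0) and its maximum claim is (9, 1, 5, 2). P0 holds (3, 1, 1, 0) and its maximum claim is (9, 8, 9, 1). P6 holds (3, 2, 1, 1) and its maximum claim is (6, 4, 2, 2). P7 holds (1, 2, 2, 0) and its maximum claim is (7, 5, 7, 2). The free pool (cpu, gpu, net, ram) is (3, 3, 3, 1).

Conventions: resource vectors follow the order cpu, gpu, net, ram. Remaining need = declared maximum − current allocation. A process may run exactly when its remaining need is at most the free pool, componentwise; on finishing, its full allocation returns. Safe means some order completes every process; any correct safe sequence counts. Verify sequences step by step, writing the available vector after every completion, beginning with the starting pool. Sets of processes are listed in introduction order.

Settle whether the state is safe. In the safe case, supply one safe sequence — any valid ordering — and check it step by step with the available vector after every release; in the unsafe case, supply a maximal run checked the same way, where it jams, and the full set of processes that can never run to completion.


UNSAFE — no complete ordering exists.
Key observation: the pool after P6, P5, P7 is (10, 7, 7, 2); every surviving request exceeds it in net, so progress ends there.
A maximal execution: P6, P5, P7 — then nothing else fits. Step-by-step check:
  pool = (3, 3, 3, 1)
  run P6 (needs (3, 2, 1, 1), free (3, 3, 3, 1)); after release of (3, 2, 1, 1) the pool is (6, 5, 4, 2)
  run P5 (needs (6, 1, 4, 2), free (6, 5, 4, 2)); after release of (3, 0, 1, 0) the pool is (9, 5, 5, 2)
  run P7 (needs (6, 3, 5, 2), free (9, 5, 5, 2)); after release of (1, 2, 2, 0) the pool is (10, 7, 7, 2)
  blocked: P1 wants (4, 3, 8, 1), pool (10, 7, 7, 2) — not enough net
  blocked: P0 wants (6, 7, 8, 1), pool (10, 7, 7, 2) — not enough net
Never able to finish: P1 and P0.


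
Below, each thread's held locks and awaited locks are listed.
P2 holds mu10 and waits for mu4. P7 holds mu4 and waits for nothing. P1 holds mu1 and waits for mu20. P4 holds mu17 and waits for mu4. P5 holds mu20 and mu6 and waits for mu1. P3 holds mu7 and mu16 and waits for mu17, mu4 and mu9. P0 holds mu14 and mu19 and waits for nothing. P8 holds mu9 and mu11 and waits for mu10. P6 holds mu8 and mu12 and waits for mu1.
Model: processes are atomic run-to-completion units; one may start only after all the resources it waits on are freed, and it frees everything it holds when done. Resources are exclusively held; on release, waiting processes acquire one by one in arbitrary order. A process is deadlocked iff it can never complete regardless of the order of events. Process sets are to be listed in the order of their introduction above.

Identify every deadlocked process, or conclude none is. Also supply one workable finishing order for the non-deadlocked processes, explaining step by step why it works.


The deadlocked set is P1, P5 and P6.
Key observation: the wait chain closes on itself along P1 -> P5 -> P1; P6 waits into the deadlock from upstream.
A valid finishing order for the others: P7, P2, P0, P8, P4, P3.
Walking it through:
  run P7 (it waits on nothing); releases mu4
  P2 waits on mu4 — all released -> runs and releases mu10
  run P0 (it waits on nothing); releases mu14 and mu19
  P8 waits on mu10 — all released -> runs and releases mu9 and mu11
  P4 waits on mu4 — all released -> runs and releases mu17
  P3 waits on mu17, mu4 and mu9 — all released -> runs and releases mu7 and mu16


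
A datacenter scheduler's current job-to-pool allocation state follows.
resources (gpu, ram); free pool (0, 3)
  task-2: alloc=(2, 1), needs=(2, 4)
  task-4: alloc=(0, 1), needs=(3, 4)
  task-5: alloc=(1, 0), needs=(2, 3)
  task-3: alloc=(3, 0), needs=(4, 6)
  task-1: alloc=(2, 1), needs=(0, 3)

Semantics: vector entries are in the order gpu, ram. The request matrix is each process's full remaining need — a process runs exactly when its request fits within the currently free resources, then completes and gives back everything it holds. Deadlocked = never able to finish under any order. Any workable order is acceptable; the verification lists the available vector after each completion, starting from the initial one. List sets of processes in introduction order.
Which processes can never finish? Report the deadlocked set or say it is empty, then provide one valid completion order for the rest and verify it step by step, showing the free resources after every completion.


The deadlocked set is empty.
Key observation: task-1 can run right away; the returned allocation unlocks the remaining processes in turn.
The rest can finish in the order task-1, task-2, task-4, task-3, task-5. Check, step by step:
  pool = (0, 3)
  task-1: need (0, 3) fits (0, 3); releases (2, 1), pool now (2, 4)
  task-2: need (2, 4) fits (2, 4); releases (2, 1), pool now (4, 5)
  task-4: need (3, 4) fits (4, 5); releases (0, 1), pool now (4, 6)
  task-3: need (4, 6) fits (4, 6); releases (3, 0), pool now (7, 6)
  task-5: need (2, 3) fits (7, 6); releases (1, 0), pool now (8, 6)


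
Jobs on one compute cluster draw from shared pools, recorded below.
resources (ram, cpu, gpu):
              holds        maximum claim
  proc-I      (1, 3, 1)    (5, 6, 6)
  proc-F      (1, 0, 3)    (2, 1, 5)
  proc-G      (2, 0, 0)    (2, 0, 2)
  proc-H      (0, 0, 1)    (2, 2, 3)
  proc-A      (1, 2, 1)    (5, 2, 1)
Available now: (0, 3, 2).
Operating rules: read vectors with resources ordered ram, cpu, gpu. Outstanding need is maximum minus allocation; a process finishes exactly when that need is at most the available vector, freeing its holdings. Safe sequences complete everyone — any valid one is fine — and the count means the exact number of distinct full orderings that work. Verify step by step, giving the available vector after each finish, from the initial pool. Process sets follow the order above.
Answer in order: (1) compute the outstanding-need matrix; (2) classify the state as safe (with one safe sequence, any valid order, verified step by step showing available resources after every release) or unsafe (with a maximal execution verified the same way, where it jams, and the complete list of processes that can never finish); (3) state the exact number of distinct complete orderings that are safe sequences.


(1) Need matrix, components ordered ram, cpu, gpu:
  proc-I: (4, 3, 5)
  proc-F: (1, 1, 2)
  proc-G: (0, 0, 2)
  proc-H: (2, 2, 2)
  proc-A: (4, 0, 0)
(2) UNSAFE — no complete ordering exists.
Key observation: no order helps: past proc-G, proc-F, proc-H, the free pool tops out at (3, 3, 6), below what each blocked process needs in ram.
A maximal execution: proc-G, proc-F, proc-H — then nothing else fits. Verifying each step:
  pool = (0, 3, 2)
  proc-G needs (0, 0, 2) <= (0, 3, 2) -> finishes; pool += (2, 0, 0) = (2, 3, 2)
  proc-F needs (1, 1, 2) <= (2, 3, 2) -> finishes; pool += (1, 0, 3) = (3, 3, 5)
  proc-H needs (2, 2, 2) <= (3, 3, 5) -> finishes; pool += (0, 0, 1) = (3, 3, 6)
  proc-I cannot run: need (4, 3, 5) vs free (3, 3, 6) (insufficient ram)
  proc-A cannot run: need (4, 0, 0) vs free (3, 3, 6) (insufficient ram)
Processes that can never finish: proc-I and proc-A.
(3) Precisely 0 of the possible complete orderings are safe sequences.


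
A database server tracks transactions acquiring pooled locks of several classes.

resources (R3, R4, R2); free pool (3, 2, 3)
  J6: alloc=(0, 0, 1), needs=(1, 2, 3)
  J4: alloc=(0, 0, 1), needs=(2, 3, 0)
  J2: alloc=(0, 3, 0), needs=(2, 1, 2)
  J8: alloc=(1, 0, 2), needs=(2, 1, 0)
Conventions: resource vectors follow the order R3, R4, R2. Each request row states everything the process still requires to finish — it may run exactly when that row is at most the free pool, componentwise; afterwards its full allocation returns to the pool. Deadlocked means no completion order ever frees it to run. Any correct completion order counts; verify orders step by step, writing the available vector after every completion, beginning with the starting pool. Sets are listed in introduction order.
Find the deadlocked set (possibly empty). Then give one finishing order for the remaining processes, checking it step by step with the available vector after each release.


Nothing here is deadlocked.
Key observation: beginning at J2, releases accumulate fast enough that every process eventually fits.
A valid finishing order for the others: J2, J8, J6, J4. Walking it through:
  pool = (3, 2, 3)
  J2 needs (2, 1, 2) <= (3, 2, 3) -> finishes; pool += (0, 3, 0) = (3, 5, 3)
  J8 needs (2, 1, 0) <= (3, 5, 3) -> finishes; pool += (1, 0, 2) = (4, 5, 5)
  J6 needs (1, 2, 3) <= (4, 5, 5) -> finishes; pool += (0, 0, 1) = (4, 5, 6)
  J4 needs (2, 3, 0) <= (4, 5, 6) -> finishes; pool += (0, 0, 1) = (4, 5, 7)


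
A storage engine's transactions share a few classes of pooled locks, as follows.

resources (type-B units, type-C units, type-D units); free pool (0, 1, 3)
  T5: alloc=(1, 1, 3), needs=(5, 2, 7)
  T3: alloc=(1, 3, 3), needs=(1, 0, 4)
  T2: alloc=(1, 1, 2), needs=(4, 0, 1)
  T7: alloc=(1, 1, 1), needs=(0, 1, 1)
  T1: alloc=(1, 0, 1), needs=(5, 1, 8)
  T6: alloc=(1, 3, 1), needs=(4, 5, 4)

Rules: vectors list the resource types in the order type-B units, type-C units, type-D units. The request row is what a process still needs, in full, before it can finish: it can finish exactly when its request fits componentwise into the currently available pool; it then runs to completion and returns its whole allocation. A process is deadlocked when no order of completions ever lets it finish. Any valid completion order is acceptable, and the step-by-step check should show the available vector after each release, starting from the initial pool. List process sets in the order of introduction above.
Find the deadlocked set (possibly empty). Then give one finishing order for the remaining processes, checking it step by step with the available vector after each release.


Deadlocked set: T5, T2, T1 and T6.
Key observation: once T7, T3 finish, the pool peaks at (2, 5, 7) — and every remaining process still needs more type-B units than that.
One completion order for the rest: T7, T3. Step-by-step check:
  pool = (0, 1, 3)
  T7: need (0, 1, 1) fits (0, 1, 3); releases (1, 1, 1), pool now (1, 2, 4)
  T3: need (1, 0, 4) fits (1, 2, 4); releases (1, 3, 3), pool now (2, 5, 7)
The stuck group stays short no matter what:
  T5 cannot run: need (5, 2, 7) vs free (2, 5, 7) (insufficient type-B units)
  T2 cannot run: need (4, 0, 1) vs free (2, 5, 7) (insufficient type-B units)
  T1 cannot run: need (5, 1, 8) vs free (2, 5, 7) (insufficient type-B units and type-D units)
  T6 cannot run: need (4, 5, 4) vs free (2, 5, 7) (insufficient type-B units)


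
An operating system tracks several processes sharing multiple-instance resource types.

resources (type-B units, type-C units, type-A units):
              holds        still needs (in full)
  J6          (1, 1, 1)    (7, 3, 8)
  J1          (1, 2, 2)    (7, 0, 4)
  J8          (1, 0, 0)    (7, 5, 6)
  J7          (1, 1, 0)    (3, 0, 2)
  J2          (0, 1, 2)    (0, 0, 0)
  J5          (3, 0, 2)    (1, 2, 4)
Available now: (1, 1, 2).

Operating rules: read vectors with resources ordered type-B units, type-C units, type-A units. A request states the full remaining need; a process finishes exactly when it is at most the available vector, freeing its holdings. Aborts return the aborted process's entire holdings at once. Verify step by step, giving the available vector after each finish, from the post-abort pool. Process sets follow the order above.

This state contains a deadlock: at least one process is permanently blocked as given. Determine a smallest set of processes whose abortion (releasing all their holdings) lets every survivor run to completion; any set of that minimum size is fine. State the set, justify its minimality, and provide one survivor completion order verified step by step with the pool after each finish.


Abort J1 and J8.
Key observation: aborting J1 and J8 returns (2, 2, 2), and J6 — hopeless before — runs at step 4 with the returned capacity in the pool.
Minimality, checking each single-abort alternative: J6 alone leaves J1 blocked (short on type-B units); J1 alone leaves J6 blocked (short on type-B units); J8 alone leaves J6 blocked (short on type-B units and type-A units); J7 alone leaves J6 blocked (short on type-B units and type-A units); J2 alone leaves J6 blocked (short on type-B units and type-A units); J5 alone leaves J6 blocked (short on type-B units and type-A units).
One survivor order: J5, J7, J2, J6. Check, step by step (post-abort pool first):
  pool = (3, 3, 4)
  run J5 (needs (1, 2, 4), free (3, 3, 4)); after release of (3, 0, 2) the pool is (6, 3, 6)
  run J7 (needs (3, 0, 2), free (6, 3, 6)); after release of (1, 1, 0) the pool is (7, 4, 6)
  run J2 (needs (0, 0, 0), free (7, 4, 6)); after release of (0, 1, 2) the pool is (7, 5, 8)
  run J6 (needs (7, 3, 8), free (7, 5, 8)); after release of (1, 1, 1) the pool is (8, 6, 9)


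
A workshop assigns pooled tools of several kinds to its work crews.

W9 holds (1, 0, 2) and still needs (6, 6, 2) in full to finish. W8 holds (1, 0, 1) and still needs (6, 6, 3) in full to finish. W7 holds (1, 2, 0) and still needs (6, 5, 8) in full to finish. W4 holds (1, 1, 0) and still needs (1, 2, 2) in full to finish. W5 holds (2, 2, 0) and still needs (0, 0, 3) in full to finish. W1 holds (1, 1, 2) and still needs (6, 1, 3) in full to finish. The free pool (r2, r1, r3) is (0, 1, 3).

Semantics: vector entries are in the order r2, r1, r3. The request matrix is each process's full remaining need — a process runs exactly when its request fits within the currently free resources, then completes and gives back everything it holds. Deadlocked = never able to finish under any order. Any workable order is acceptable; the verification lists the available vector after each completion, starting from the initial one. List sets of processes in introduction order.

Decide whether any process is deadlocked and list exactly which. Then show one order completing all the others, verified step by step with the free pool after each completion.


The deadlocked set is W9, W8, W7 and W1.
Key observation: once W5, W4 finish, the pool peaks at (3, 4, 3) — and every remaining process still needs more r2 than that.
The rest can finish in the order W5, W4. Step-by-step check:
  pool = (0, 1, 3)
  W5 needs (0, 0, 3) <= (0, 1, 3) -> finishes; pool += (2, 2, 0) = (2, 3, 3)
  W4 needs (1, 2, 2) <= (2, 3, 3) -> finishes; pool += (1, 1, 0) = (3, 4, 3)
None of the blocked processes ever fits:
  blocked: W9 wants (6, 6, 2), pool (3, 4, 3) — not enough r2 and r1
  blocked: W8 wants (6, 6, 3), pool (3, 4, 3) — not enough r2 and r1
  blocked: W7 wants (6, 5, 8), pool (3, 4, 3) — not enough r2, r1 and r3
  blocked: W1 wants (6, 1, 3), pool (3, 4, 3) — not enough r2


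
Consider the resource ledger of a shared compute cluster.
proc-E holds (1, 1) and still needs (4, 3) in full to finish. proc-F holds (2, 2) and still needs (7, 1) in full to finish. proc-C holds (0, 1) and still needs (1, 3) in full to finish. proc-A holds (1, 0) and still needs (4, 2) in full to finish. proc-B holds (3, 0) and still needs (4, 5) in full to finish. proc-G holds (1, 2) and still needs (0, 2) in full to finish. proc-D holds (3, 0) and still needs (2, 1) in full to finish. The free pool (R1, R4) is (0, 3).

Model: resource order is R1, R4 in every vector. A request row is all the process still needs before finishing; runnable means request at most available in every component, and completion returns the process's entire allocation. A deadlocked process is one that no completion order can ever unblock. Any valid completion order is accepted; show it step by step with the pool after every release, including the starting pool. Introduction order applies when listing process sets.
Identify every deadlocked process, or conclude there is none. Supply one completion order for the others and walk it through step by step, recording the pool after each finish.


Deadlocked set: proc-E, proc-F, proc-A, proc-B and proc-D.
Key observation: the wall is R1: completing proc-G, proc-C brings the pool only to (1, 6), and all the rest need more.
A valid finishing order for the others: proc-G, proc-C. Step-by-step check:
  pool = (0, 3)
  proc-G: need (0, 2) fits (0, 3); releases (1, 2), pool now (1, 5)
  proc-C: need (1, 3) fits (1, 5); releases (0, 1), pool now (1, 6)
The stuck group stays short no matter what:
  proc-E still needs (4, 3) but only (1, 6) is free — short on R1
  proc-F still needs (7, 1) but only (1, 6) is free — short on R1
  proc-A still needs (4, 2) but only (1, 6) is free — short on R1
  proc-B still needs (4, 5) but only (1, 6) is free — short on R1
  proc-D still needs (2, 1) but only (1, 6) is free — short on R1


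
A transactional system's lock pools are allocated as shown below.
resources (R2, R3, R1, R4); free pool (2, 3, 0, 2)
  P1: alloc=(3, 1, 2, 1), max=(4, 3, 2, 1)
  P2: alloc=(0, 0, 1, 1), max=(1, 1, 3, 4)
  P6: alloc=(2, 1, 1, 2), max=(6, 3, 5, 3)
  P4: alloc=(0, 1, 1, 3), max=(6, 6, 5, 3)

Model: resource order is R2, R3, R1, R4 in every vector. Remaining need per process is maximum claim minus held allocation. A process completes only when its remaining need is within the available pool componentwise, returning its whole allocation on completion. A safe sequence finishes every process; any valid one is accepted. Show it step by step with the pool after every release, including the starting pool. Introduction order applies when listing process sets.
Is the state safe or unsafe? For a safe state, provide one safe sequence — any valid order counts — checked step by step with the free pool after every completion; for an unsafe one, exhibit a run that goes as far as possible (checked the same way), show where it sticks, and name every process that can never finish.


The state is UNSAFE.
Key observation: no order helps: past P1, P2, the free pool tops out at (5, 4, 3, 4), below what each blocked process needs in R1.
A maximal execution: P1, P2 — then nothing else fits. Walking it through:
  pool = (2, 3, 0, 2)
  P1: need (1, 2, 0, 0) fits (2, 3, 0, 2); releases (3, 1, 2, 1), pool now (5, 4, 2, 3)
  P2: need (1, 1, 2, 3) fits (5, 4, 2, 3); releases (0, 0, 1, 1), pool now (5, 4, 3, 4)
  P6 still needs (4, 2, 4, 1) but only (5, 4, 3, 4) is free — short on R1
  P4 still needs (6, 5, 4, 0) but only (5, 4, 3, 4) is free — short on R2, R3 and R1
Permanently blocked: P6 and P4.


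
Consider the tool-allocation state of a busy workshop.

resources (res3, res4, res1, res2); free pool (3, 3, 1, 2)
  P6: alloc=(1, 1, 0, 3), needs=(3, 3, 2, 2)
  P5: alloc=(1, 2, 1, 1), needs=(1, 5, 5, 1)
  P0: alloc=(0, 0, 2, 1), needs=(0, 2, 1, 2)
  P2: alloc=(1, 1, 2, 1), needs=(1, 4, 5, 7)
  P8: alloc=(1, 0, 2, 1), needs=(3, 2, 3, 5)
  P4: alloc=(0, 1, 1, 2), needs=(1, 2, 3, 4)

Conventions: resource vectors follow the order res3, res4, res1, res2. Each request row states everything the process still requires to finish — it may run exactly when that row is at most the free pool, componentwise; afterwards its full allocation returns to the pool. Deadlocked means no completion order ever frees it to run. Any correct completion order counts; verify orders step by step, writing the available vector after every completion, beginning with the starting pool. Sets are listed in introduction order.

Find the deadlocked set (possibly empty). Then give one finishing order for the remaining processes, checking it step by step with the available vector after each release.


Nothing here is deadlocked.
Key observation: the pool covers P0 at once, and every later process fits after earlier releases.
The rest can finish in the order P0, P6, P8, P2, P5, P4. Check, step by step:
  pool = (3, 3, 1, 2)
  P0 needs (0, 2, 1, 2) <= (3, 3, 1, 2) -> finishes; pool += (0, 0, 2, 1) = (3, 3, 3, 3)
  P6 needs (3, 3, 2, 2) <= (3, 3, 3, 3) -> finishes; pool += (1, 1, 0, 3) = (4, 4, 3, 6)
  P8 needs (3, 2, 3, 5) <= (4, 4, 3, 6) -> finishes; pool += (1, 0, 2, 1) = (5, 4, 5, 7)
  P2 needs (1, 4, 5, 7) <= (5, 4, 5, 7) -> finishes; pool += (1, 1, 2, 1) = (6, 5, 7, 8)
  P5 needs (1, 5, 5, 1) <= (6, 5, 7, 8) -> finishes; pool += (1, 2, 1, 1) = (7, 7, 8, 9)
  P4 needs (1, 2, 3, 4) <= (7, 7, 8, 9) -> finishes; pool += (0, 1, 1, 2) = (7, 8, 9, 11)


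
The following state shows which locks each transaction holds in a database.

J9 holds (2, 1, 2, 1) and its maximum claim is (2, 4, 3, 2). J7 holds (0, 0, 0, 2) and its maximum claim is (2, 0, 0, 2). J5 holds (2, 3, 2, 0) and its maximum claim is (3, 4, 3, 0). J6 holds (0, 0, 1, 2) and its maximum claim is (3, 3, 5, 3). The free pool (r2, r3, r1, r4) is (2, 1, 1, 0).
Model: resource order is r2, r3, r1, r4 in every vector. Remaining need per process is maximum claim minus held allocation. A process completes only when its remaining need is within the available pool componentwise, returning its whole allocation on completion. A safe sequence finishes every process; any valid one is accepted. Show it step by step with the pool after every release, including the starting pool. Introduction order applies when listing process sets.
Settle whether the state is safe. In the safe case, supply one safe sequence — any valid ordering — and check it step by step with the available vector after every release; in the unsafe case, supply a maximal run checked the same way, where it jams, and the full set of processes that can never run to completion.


SAFE. One safe sequence: J7, J5, J9, J6.
Key observation: at J7 the run first touches a limit — (2, 0, 0, 0) against (2, 1, 1, 0), exact on a resource it actually requests.
Walking it through:
  pool = (2, 1, 1, 0)
  run J7 (needs (2, 0, 0, 0), free (2, 1, 1, 0)); after release of (0, 0, 0, 2) the pool is (2, 1, 1, 2)
  run J5 (needs (1, 1, 1, 0), free (2, 1, 1, 2)); after release of (2, 3, 2, 0) the pool is (4, 4, 3, 2)
  run J9 (needs (0, 3, 1, 1), free (4, 4, 3, 2)); after release of (2, 1, 2, 1) the pool is (6, 5, 5, 3)
  run J6 (needs (3, 3, 4, 1), free (6, 5, 5, 3)); after release of (0, 0, 1, 2) the pool is (6, 5, 6, 5)


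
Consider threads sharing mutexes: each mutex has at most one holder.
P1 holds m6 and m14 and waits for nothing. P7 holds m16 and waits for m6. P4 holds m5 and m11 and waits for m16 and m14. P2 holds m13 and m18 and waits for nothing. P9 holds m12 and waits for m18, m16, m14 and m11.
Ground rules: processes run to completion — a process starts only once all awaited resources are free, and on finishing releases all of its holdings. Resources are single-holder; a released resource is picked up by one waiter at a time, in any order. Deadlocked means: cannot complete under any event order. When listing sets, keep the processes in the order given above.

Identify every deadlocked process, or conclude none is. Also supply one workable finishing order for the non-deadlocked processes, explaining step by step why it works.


Nothing here is deadlocked.
Key observation: the wait graph is acyclic; completion cascades from the unblocked processes through everyone else.
One completion order for the rest: P1, P7, P2, P4, P9.
Walking it through:
  P1 waits on nothing -> runs at once and releases m6 and m14
  P7: everything it awaited (m6) is free; runs, freeing m16
  P2 waits on nothing -> runs at once and releases m13 and m18
  P4: everything it awaited (m16 and m14) is free; runs, freeing m5 and m11
  P9: everything it awaited (m18, m16, m14 and m11) is free; runs, freeing m12


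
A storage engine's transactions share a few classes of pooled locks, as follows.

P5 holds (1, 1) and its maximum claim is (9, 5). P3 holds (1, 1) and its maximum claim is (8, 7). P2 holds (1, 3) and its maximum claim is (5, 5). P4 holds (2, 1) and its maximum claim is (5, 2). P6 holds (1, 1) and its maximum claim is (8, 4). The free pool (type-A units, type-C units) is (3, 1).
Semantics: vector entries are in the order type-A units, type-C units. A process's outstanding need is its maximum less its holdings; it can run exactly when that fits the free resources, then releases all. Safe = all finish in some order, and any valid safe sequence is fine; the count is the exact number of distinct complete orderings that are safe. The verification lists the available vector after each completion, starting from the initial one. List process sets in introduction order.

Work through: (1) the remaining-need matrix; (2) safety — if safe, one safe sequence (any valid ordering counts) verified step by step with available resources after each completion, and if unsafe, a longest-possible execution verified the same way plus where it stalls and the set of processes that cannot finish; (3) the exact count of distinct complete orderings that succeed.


(1) Remaining need (order type-A units, type-C units):
  P5: (8, 4)
  P3: (7, 6)
  P2: (4, 2)
  P4: (3, 1)
  P6: (7, 3)
(2) The state is UNSAFE.
Key observation: even finishing P4, P2 leaves just (6, 5) free — too little type-A units for any of the remaining processes.
A maximal execution: P4, P2 — then nothing else fits. Walking it through:
  pool = (3, 1)
  P4 needs (3, 1) <= (3, 1) -> finishes; pool += (2, 1) = (5, 2)
  P2 needs (4, 2) <= (5, 2) -> finishes; pool += (1, 3) = (6, 5)
  blocked: P5 wants (8, 4), pool (6, 5) — not enough type-A units
  blocked: P3 wants (7, 6), pool (6, 5) — not enough type-A units and type-C units
  blocked: P6 wants (7, 3), pool (6, 5) — not enough type-A units
Processes that can never finish: P5, P3 and P6.
(3) The exact count: 0 of the possible complete orderings are safe sequences.
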